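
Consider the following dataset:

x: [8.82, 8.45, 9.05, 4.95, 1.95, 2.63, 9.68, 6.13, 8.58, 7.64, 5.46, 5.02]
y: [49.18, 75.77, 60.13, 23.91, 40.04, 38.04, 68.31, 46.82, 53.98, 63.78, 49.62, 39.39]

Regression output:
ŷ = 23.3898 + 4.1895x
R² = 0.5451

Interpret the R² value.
The model explains 54.51% of the variance in y (R² = 0.5451), leaving 45.49% unexplained; the fit is moderate.

R² (coefficient of determination) measures the proportion of variance in y explained by the regression model.

Here R² = 0.5451:
- Explained: 54.51% of the variation in y
- Unexplained (residual): 100% − 54.51% = 45.49%
- Rule of thumb (below 0.3 weak; 0.3 to below 0.7 moderate; 0.7 and above strong) → moderate

Equivalently, for simple linear regression R² = r², so |r| = √0.5451 ≈ 0.7383.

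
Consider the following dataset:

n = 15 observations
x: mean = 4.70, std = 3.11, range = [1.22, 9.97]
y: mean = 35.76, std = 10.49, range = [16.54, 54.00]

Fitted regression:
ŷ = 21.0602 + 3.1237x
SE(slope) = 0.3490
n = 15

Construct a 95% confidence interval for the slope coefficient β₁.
The 95% CI for β₁ is (2.3697, 3.8777)

Confidence interval for the slope:

The 95% CI for β₁ is: β̂₁ ± t*(α/2, n-2) × SE(β̂₁)

Step 1: Find critical t-value
- Confidence level = 0.95
- Degrees of freedom = n - 2 = 15 - 2 = 13
- t*(α/2, 13) = 2.1604

Step 2: Calculate margin of error
Margin = 2.1604 × 0.3490 = 0.7540

Step 3: Construct interval
CI = 3.1237 ± 0.7540
CI = (2.3697, 3.8777)

Interpretation: We are 95% confident that the true slope β₁ lies between 2.3697 and 3.8777.
Since 0 is outside the interval, a two-sided test at α = 0.05 would reject H₀: β₁ = 0.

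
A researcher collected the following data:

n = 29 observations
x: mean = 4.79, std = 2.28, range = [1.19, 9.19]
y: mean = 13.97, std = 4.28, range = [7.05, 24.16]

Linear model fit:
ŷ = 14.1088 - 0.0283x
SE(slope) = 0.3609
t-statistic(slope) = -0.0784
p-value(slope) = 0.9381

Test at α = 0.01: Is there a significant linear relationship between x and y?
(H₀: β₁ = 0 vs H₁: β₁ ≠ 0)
p-value = 0.9381 ≥ α = 0.01, so we fail to reject H₀. The relationship is not significant.

Hypothesis test for the slope coefficient:

H₀: β₁ = 0 (no linear relationship)
H₁: β₁ ≠ 0 (linear relationship exists)

Test statistic: t = β̂₁ / SE(β̂₁) = -0.0283 / 0.3609 = -0.0784

The p-value (0.9381) is the probability, under H₀, of a t-statistic at least as extreme as |t| = 0.0784 (two-sided, df = n − 2 = 27).

Decision rule: reject H₀ if p-value < α.
p-value = 0.9381 ≥ α = 0.01 → fail to reject H₀.

Conclusion: the linear association between x and y is not significant at the 1% level.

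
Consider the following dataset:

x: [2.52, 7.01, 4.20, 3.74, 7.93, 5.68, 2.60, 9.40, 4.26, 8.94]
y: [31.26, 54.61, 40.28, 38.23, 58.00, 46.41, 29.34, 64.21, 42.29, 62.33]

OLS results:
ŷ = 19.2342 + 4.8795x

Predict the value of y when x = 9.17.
ŷ = 63.9792

Plug x = 9.17 into the fitted line:

ŷ = 19.2342 + 4.8795 × 9.17
ŷ = 19.2342 + 44.7450
ŷ = 63.9792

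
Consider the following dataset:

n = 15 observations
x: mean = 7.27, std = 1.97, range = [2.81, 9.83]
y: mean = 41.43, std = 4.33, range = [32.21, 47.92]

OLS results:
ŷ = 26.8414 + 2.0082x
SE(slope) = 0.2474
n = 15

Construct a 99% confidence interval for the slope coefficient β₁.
The 99% CI for β₁ is (1.2630, 2.7534)

Confidence interval for the slope:

The 99% CI for β₁ is: β̂₁ ± t*(α/2, n-2) × SE(β̂₁)

Step 1: Find critical t-value
- Confidence level = 0.99
- Degrees of freedom = n - 2 = 15 - 2 = 13
- t*(α/2, 13) = 3.0123

Step 2: Calculate margin of error
Margin = 3.0123 × 0.2474 = 0.7452

Step 3: Construct interval
CI = 2.0082 ± 0.7452
CI = (1.2630, 2.7534)

Interpretation: We are 99% confident that the true slope β₁ lies between 1.2630 and 2.7534.
Both endpoints are positive, so the data support a genuinely positive slope at this confidence level.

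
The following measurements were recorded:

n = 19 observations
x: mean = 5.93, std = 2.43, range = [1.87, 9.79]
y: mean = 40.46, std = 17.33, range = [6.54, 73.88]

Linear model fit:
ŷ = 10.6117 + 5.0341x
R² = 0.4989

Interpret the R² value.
R² = 0.4989 means 49.89% of the variation in y is explained by the linear relationship with x. This indicates a moderate fit.

R² (coefficient of determination) measures the proportion of variance in y explained by the regression model.

Here R² = 0.4989:
- Explained: 49.89% of the variation in y
- Unexplained (residual): 100% − 49.89% = 50.11%
- Rule of thumb (below 0.3 weak; 0.3 to below 0.7 moderate; 0.7 and above strong) → moderate

Equivalently, for simple linear regression R² = r², so |r| = √0.4989 ≈ 0.7063.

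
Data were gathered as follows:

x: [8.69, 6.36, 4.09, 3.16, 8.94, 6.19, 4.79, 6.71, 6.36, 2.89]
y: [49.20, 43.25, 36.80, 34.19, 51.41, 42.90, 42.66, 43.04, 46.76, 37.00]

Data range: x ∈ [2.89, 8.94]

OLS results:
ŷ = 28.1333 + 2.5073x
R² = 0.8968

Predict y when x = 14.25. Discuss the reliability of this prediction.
ŷ = 63.8623 (extrapolation — x = 14.25 lies outside [2.89, 8.94], so reliability is low).

Prediction calculation:
ŷ = 28.1333 + 2.5073 × 14.25
ŷ = 63.8623

Reliability:
- Data range: x ∈ [2.89, 8.94]
- Prediction point: x = 14.25 is 5.31 units above the observed range → this is EXTRAPOLATION, not interpolation

Why that matters here:
- There are no observations near this x to validate the fitted line there
- The standard error of prediction grows with (x − x̄)², and x = 14.25 is far from x̄ = 5.82
- R² describes fit only over the sampled x values; it says nothing about behaviour beyond them

A defensible statement: 'if the linear trend continued to x = 14.25, y would be about 63.8623' — the premise is untested.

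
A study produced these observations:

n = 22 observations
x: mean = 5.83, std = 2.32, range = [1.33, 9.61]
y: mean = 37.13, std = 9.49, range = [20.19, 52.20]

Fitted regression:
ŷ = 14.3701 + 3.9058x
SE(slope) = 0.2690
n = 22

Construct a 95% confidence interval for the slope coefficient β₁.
The 95% CI for β₁ is (3.3447, 4.4669)

Confidence interval for the slope:

The 95% CI for β₁ is: β̂₁ ± t*(α/2, n-2) × SE(β̂₁)

Step 1: Find critical t-value
- Confidence level = 0.95
- Degrees of freedom = n - 2 = 22 - 2 = 20
- t*(α/2, 20) = 2.0860

Step 2: Calculate margin of error
Margin = 2.0860 × 0.2690 = 0.5611

Step 3: Construct interval
CI = 3.9058 ± 0.5611
CI = (3.3447, 4.4669)

Interpretation: We are 95% confident that the true slope β₁ lies between 3.3447 and 4.4669.
The interval does not include 0, suggesting a significant linear relationship.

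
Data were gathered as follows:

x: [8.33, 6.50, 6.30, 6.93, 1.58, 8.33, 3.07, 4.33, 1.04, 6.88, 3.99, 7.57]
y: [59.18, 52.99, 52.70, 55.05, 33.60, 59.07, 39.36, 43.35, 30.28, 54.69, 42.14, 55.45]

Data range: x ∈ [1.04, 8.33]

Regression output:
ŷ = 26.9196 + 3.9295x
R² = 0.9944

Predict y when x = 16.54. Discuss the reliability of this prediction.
ŷ = 91.9135, but this is extrapolation (above the data range [1.04, 8.33]) and may be unreliable.

Prediction calculation:
ŷ = 26.9196 + 3.9295 × 16.54
ŷ = 91.9135

Reliability:
- Data range: x ∈ [1.04, 8.33]
- Prediction point: x = 16.54 is 8.21 units above the observed range → this is EXTRAPOLATION, not interpolation

Why that matters here:
- R² describes fit only over the sampled x values; it says nothing about behaviour beyond them
- The linear relationship may not hold outside the observed range

The R² = 0.9944 only validates the fit within [1.04, 8.33]; treat ŷ = 91.9135 with caution.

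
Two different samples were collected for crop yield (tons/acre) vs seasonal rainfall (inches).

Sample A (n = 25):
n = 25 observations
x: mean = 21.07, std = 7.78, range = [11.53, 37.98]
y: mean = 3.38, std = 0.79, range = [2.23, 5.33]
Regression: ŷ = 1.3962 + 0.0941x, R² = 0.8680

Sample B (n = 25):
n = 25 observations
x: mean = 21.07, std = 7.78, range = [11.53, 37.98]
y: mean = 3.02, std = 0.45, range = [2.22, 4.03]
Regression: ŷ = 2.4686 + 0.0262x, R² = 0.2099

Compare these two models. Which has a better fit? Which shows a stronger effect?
Model A has the better fit (R² = 0.8680 vs 0.2099). Model A shows the stronger effect (|β₁| = 0.0941 vs 0.0262).

Model Comparison:

Goodness of fit (R²):
- Model A: R² = 0.8680 → 86.80% of variance in crop yield explained
- Model B: R² = 0.2099 → 20.99% of variance in crop yield explained
- 0.8680 > 0.2099 → Model A has the better fit

Effect size (slope magnitude):
- Model A: β₁ = 0.0941 → predicted crop yield rises 0.0941 tons/acre per additional inch of rainfall
- Model B: β₁ = 0.0262 → predicted crop yield rises 0.0262 tons/acre per additional inch of rainfall
- |0.0941| > |0.0262| → Model A shows the stronger marginal effect

Notes:
- R² measures how tightly points cluster around the line; β₁ measures how steep the line is — they answer different questions.
- A better fit (higher R²) doesn't necessarily mean a more important relationship.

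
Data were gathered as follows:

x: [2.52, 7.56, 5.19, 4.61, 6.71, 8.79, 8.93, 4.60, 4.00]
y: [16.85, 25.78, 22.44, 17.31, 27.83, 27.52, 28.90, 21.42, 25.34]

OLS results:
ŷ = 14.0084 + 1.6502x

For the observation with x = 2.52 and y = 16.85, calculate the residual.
Residual = -1.3169

The residual is the difference between the actual value and the predicted value:

Residual = y - ŷ

Step 1: Calculate predicted value
ŷ = 14.0084 + 1.6502 × 2.52
ŷ = 18.1669

Step 2: Calculate residual
Residual = 16.85 - 18.1669
Residual = -1.3169

Sign check: y < ŷ, so the point is below the line and the fit overestimates here.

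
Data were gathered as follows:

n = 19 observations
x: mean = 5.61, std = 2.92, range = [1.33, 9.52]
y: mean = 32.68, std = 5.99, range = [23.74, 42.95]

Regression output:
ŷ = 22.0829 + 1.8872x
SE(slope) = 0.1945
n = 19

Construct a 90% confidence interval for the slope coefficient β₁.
The 90% CI for β₁ is (1.5488, 2.2256)

Confidence interval for the slope:

The 90% CI for β₁ is: β̂₁ ± t*(α/2, n-2) × SE(β̂₁)

Step 1: Find critical t-value
- Confidence level = 0.9
- Degrees of freedom = n - 2 = 19 - 2 = 17
- t*(α/2, 17) = 1.7396

Step 2: Calculate margin of error
Margin = 1.7396 × 0.1945 = 0.3384

Step 3: Construct interval
CI = 1.8872 ± 0.3384
CI = (1.5488, 2.2256)

Interpretation: We are 90% confident that the true slope β₁ lies between 1.5488 and 2.2256.
The interval does not include 0, suggesting a significant linear relationship.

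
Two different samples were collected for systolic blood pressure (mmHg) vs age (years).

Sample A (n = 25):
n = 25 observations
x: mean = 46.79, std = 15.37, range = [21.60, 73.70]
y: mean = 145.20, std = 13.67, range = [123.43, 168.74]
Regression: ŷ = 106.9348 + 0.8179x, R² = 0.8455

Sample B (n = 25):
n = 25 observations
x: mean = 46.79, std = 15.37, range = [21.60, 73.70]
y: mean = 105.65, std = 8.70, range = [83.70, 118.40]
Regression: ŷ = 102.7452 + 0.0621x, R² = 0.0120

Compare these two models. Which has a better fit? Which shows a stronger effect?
Model A has the better fit (R² = 0.8455 vs 0.0120). Model A shows the stronger effect (|β₁| = 0.8179 vs 0.0621).

Model Comparison:

Which explains more variance? (R²)
- Model A: R² = 0.8455 → 84.55% of variance in blood pressure explained
- Model B: R² = 0.0120 → 1.20% of variance in blood pressure explained
- 0.8455 > 0.0120 → Model A has the better fit

Strength of effect — compare |β₁|:
- Model A: β₁ = 0.8179 → predicted blood pressure rises 0.8179 mmHg per additional year of age
- Model B: β₁ = 0.0621 → predicted blood pressure rises 0.0621 mmHg per additional year of age
- |0.8179| > |0.0621| → Model A shows the stronger marginal effect

Notes:
- R² measures how tightly points cluster around the line; β₁ measures how steep the line is — they answer different questions.
- A better fit (higher R²) doesn't necessarily mean a more important relationship.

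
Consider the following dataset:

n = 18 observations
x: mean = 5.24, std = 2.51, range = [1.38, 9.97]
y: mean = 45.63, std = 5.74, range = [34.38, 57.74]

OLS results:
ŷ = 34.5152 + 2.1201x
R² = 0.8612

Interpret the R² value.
The model explains 86.12% of the variance in y (R² = 0.8612), leaving 13.88% unexplained; the fit is strong.

R² (coefficient of determination) measures the proportion of variance in y explained by the regression model.

Here R² = 0.8612:
- Explained: 86.12% of the variation in y
- Unexplained (residual): 100% − 86.12% = 13.88%
- Rule of thumb (below 0.3 weak; 0.3 to below 0.7 moderate; 0.7 and above strong) → strong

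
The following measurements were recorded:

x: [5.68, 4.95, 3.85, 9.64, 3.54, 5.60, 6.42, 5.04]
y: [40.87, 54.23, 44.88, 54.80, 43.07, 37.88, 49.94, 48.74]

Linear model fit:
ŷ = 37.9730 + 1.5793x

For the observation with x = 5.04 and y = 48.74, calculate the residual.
Residual = 2.8073

The residual is the difference between the actual value and the predicted value:

Residual = y - ŷ

Step 1: Calculate predicted value
ŷ = 37.9730 + 1.5793 × 5.04
ŷ = 45.9327

Step 2: Calculate residual
Residual = 48.74 - 45.9327
Residual = 2.8073

The residual is positive, so the observed y = 48.74 sits above the regression line (the line underestimates it by 2.8073).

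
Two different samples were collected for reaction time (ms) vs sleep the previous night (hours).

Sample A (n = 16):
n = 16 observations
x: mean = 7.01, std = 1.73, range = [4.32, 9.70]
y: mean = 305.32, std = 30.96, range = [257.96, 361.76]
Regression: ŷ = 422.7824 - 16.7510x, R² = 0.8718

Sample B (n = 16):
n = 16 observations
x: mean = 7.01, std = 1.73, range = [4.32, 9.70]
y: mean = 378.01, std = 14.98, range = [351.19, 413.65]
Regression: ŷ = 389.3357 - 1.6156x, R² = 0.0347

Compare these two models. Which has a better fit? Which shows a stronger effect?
Model A has the better fit (R² = 0.8718 vs 0.0347). Model A shows the stronger effect (|β₁| = 16.7510 vs 1.6156).

Model Comparison:

Which explains more variance? (R²)
- Model A: R² = 0.8718 → 87.18% of variance in reaction time explained
- Model B: R² = 0.0347 → 3.47% of variance in reaction time explained
- 0.8718 > 0.0347 → Model A has the better fit

Which has the larger per-hour effect? (|β₁|)
- Model A: β₁ = -16.7510 → predicted reaction time falls 16.7510 ms per additional hour of sleep
- Model B: β₁ = -1.6156 → predicted reaction time falls 1.6156 ms per additional hour of sleep
- |-16.7510| > |-1.6156| → Model A shows the stronger marginal effect

Notes:
- A better fit (higher R²) doesn't necessarily mean a more important relationship.
- The two samples could reflect different populations, time periods, or measurement quality.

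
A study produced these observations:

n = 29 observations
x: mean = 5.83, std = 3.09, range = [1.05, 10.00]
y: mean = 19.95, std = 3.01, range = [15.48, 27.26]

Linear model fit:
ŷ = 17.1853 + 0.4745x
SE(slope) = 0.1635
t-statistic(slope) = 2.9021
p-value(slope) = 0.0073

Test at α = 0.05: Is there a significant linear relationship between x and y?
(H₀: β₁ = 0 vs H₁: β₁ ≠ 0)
Since p-value = 0.0073 < α = 0.05, reject H₀ — the slope is significantly different from 0.

Hypothesis test for the slope coefficient:

H₀: β₁ = 0 (no linear relationship)
H₁: β₁ ≠ 0 (linear relationship exists)

Test statistic: t = β̂₁ / SE(β̂₁) = 0.4745 / 0.1635 = 2.9021

The p-value (0.0073) is the probability, under H₀, of a t-statistic at least as extreme as |t| = 2.9021 (two-sided, df = n − 2 = 27).

Decision rule: reject H₀ if p-value < α.
p-value = 0.0073 < α = 0.05 → reject H₀.

At α = 0.05 the data do provide convincing evidence of a nonzero slope.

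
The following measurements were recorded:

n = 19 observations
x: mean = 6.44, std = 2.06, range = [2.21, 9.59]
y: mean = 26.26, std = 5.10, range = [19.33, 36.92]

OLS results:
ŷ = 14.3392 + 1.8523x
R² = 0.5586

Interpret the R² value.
The model explains 55.86% of the variance in y (R² = 0.5586), leaving 44.14% unexplained; the fit is moderate.

R² = 1 − SS_res/SS_tot compares the residual scatter to the total scatter of y about its mean.

Here R² = 0.5586:
- Explained: 55.86% of the variation in y
- Unexplained (residual): 100% − 55.86% = 44.14%
- Rule of thumb (below 0.3 weak; 0.3 to below 0.7 moderate; 0.7 and above strong) → moderate

Calculation: R² = 1 − (SS_res / SS_tot), where SS_res is the sum of squared residuals and SS_tot the total sum of squares.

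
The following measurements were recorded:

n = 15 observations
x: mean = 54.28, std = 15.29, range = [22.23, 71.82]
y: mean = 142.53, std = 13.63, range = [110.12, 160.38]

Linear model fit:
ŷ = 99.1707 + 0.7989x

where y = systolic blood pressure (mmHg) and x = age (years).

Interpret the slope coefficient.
On average, blood pressure is about 0.7989 mmHg higher for every extra year of age.

The slope β₁ = 0.7989 gives the rate at which the fitted blood pressure changes with age.

Interpretation:
- Age up by 1 year → predicted blood pressure increases by 0.7989 mmHg
- This is a linear approximation: the same per-unit change is assumed across the whole observed x range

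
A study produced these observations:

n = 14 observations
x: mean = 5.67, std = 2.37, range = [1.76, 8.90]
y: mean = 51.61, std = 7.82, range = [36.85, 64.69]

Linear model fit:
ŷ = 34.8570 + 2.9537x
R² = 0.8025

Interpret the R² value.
R² = 0.8025 means 80.25% of the variation in y is explained by the linear relationship with x. This indicates a strong fit.

The coefficient of determination R² is the fraction of the total variation in y that the fitted line accounts for.

Here R² = 0.8025:
- Explained: 80.25% of the variation in y
- Unexplained (residual): 100% − 80.25% = 19.75%
- Rule of thumb (below 0.3 weak; 0.3 to below 0.7 moderate; 0.7 and above strong) → strong

Calculation: R² = 1 − (SS_res / SS_tot), where SS_res is the sum of squared residuals and SS_tot the total sum of squares.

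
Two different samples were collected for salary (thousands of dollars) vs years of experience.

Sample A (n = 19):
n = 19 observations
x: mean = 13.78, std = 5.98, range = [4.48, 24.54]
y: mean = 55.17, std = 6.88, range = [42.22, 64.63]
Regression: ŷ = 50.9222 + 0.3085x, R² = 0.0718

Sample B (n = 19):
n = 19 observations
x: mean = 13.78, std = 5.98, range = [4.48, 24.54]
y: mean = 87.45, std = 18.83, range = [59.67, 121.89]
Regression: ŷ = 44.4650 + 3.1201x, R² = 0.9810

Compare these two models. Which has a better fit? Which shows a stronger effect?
Model B has the better fit (R² = 0.9810 vs 0.0718). Model B shows the stronger effect (|β₁| = 3.1201 vs 0.3085).

Model Comparison:

Which explains more variance? (R²)
- Model A: R² = 0.0718 → 7.18% of variance in salary explained
- Model B: R² = 0.9810 → 98.10% of variance in salary explained
- 0.9810 > 0.0718 → Model B has the better fit

Which has the larger per-year effect? (|β₁|)
- Model A: β₁ = 0.3085 → predicted salary rises 0.3085 thousand dollars per additional year of experience
- Model B: β₁ = 3.1201 → predicted salary rises 3.1201 thousand dollars per additional year of experience
- |0.3085| < |3.1201| → Model B shows the stronger marginal effect

Notes:
- R² measures how tightly points cluster around the line; β₁ measures how steep the line is — they answer different questions.
- A better fit (higher R²) doesn't necessarily mean a more important relationship.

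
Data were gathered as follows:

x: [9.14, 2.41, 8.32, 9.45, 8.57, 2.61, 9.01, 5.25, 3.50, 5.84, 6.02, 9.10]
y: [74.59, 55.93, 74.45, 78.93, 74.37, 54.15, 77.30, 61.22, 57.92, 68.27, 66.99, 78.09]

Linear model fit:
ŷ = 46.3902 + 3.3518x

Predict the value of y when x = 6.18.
ŷ = 67.1043

x = 6.18 lies inside the observed range [2.41, 9.45], so the fitted equation applies directly:

ŷ = 46.3902 + 3.3518 × 6.18
ŷ = 46.3902 + 20.7141
ŷ = 67.1043

This is the fitted mean response at that x — an individual observation would come with a wider prediction interval.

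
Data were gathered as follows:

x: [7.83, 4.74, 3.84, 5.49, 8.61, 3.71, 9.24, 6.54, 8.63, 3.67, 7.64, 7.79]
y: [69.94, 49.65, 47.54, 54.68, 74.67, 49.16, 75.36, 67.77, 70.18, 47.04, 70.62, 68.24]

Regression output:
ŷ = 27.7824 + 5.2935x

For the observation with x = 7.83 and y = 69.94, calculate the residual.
Residual = 0.7095

The residual is the difference between the actual value and the predicted value:

Residual = y - ŷ

Step 1: Calculate predicted value
ŷ = 27.7824 + 5.2935 × 7.83
ŷ = 69.2305

Step 2: Calculate residual
Residual = 69.94 - 69.2305
Residual = 0.7095

The residual is positive, so the observed y = 69.94 sits above the regression line (the line underestimates it by 0.7095).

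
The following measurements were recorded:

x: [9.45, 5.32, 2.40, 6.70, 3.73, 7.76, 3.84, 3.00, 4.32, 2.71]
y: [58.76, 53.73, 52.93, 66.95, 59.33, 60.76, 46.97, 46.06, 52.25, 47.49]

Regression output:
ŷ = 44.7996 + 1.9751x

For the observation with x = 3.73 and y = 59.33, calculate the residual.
Residual = 7.1633

The residual is the difference between the actual value and the predicted value:

Residual = y - ŷ

Step 1: Calculate predicted value
ŷ = 44.7996 + 1.9751 × 3.73
ŷ = 52.1667

Step 2: Calculate residual
Residual = 59.33 - 52.1667
Residual = 7.1633

Sign check: y > ŷ, so the point is above the line and the fit underestimates here.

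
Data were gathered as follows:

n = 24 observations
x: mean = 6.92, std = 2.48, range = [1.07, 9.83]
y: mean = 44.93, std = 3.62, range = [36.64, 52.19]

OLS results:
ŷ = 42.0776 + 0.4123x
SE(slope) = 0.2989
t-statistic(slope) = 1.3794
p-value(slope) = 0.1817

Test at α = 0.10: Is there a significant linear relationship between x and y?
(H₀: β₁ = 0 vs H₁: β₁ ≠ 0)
Fail to reject H₀: p-value = 0.1817 ≥ α = 0.10. The linear relationship is not significant at the 10% level.

Hypothesis test for the slope coefficient:

H₀: β₁ = 0 (no linear relationship)
H₁: β₁ ≠ 0 (linear relationship exists)

Test statistic: t = β̂₁ / SE(β̂₁) = 0.4123 / 0.2989 = 1.3794

With df = 22, the two-sided p-value for |t| = 1.3794 is 0.1817.

Decision rule: reject H₀ if p-value < α.
p-value = 0.1817 ≥ α = 0.10 → fail to reject H₀.

Conclusion: the linear association between x and y is not significant at the 10% level.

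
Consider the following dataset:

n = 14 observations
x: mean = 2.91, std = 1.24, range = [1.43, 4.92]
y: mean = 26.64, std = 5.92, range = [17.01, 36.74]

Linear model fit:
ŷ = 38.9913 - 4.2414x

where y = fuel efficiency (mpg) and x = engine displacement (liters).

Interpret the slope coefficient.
An increase of one liter in engine displacement is associated with a 4.2414 mpg decrease in predicted fuel efficiency.

The slope coefficient β₁ = -4.2414 represents the marginal effect of engine displacement on fuel efficiency.

Interpretation:
- Engine displacement up by 1 liter → predicted fuel efficiency decreases by 4.2414 mpg
- This is a linear approximation: the same per-unit change is assumed across the whole observed x range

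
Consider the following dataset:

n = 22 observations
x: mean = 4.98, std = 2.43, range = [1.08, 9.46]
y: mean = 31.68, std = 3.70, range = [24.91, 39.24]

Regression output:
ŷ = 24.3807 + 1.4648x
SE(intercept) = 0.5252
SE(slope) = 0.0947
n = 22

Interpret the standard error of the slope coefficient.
SE(β̂₁) = 0.0947 is the estimated standard deviation of the slope estimate across repeated samples; relative to β̂₁ = 1.4648 that is 6.5%, a precise estimate.

What SE measures:
- The standard error quantifies the sampling variability of the coefficient estimate
- It is the estimated standard deviation of β̂₁ across hypothetical repeated samples of the same size
- Smaller SE → more precise estimate

Relative precision:
- SE / |β̂₁| = 0.0947 / 1.4648 = 6.5%
- Rule of thumb (under 20%: precise; 20% to under 50%: moderately precise; 50% or more: imprecise) → precise

Link to the t-test: t = β̂₁ / SE(β̂₁) = 1.4648 / 0.0947 = 15.4678, the statistic for H₀: β₁ = 0.

What drives SE(β̂₁): larger n (here n = 22) → smaller SE; wider spread of x values → smaller SE.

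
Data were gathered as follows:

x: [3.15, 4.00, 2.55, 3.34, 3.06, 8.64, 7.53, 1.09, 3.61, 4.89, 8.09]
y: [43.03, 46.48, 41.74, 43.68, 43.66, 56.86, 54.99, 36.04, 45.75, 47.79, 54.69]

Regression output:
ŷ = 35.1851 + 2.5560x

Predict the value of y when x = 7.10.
ŷ = 53.3327

To predict y for x = 7.10, substitute into the regression equation:

ŷ = 35.1851 + 2.5560 × 7.10
ŷ = 35.1851 + 18.1476
ŷ = 53.3327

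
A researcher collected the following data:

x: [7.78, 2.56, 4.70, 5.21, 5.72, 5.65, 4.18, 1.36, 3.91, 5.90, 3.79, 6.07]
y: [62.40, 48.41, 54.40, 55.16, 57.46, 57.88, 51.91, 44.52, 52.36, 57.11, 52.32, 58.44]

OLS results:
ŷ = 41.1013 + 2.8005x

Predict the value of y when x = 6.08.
ŷ = 58.1283

Plug x = 6.08 into the fitted line:

ŷ = 41.1013 + 2.8005 × 6.08
ŷ = 41.1013 + 17.0270
ŷ = 58.1283

This is the fitted mean response at that x — an individual observation would come with a wider prediction interval.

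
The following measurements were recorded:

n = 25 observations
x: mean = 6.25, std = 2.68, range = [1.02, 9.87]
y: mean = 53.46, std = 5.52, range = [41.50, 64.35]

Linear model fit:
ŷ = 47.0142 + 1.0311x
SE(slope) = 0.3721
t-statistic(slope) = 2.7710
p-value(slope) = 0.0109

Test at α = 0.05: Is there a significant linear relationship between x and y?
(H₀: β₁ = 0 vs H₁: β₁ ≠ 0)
p-value = 0.0109 < α = 0.05, so we reject H₀. The relationship is significant.

Hypothesis test for the slope coefficient:

H₀: β₁ = 0 (no linear relationship)
H₁: β₁ ≠ 0 (linear relationship exists)

Test statistic: t = β̂₁ / SE(β̂₁) = 1.0311 / 0.3721 = 2.7710

The p-value (0.0109) is the probability, under H₀, of a t-statistic at least as extreme as |t| = 2.7710 (two-sided, df = n − 2 = 23).

Decision rule: reject H₀ if p-value < α.
p-value = 0.0109 < α = 0.05 → reject H₀.

Conclusion: the linear association between x and y is significant at the 5% level.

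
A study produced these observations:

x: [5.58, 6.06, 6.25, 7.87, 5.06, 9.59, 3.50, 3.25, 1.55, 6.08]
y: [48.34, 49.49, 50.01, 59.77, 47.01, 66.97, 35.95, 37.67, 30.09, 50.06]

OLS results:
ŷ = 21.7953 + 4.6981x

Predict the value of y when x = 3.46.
ŷ = 38.0507

x = 3.46 lies inside the observed range [1.55, 9.59], so the fitted equation applies directly:

ŷ = 21.7953 + 4.6981 × 3.46
ŷ = 21.7953 + 16.2554
ŷ = 38.0507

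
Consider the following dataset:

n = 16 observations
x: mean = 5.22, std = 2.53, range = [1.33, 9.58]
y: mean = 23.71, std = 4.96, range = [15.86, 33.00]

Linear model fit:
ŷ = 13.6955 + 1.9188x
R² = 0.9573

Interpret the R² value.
About 95.73% of the variability in y is accounted for by the regression on x (R² = 0.9573) — a strong linear fit.

R² = 1 − SS_res/SS_tot compares the residual scatter to the total scatter of y about its mean.

Here R² = 0.9573:
- Explained: 95.73% of the variation in y
- Unexplained (residual): 100% − 95.73% = 4.27%
- Rule of thumb (below 0.3 weak; 0.3 to below 0.7 moderate; 0.7 and above strong) → strong

Note: R² says nothing about causation, and a high R² does not by itself mean the linear form is appropriate — check the residuals.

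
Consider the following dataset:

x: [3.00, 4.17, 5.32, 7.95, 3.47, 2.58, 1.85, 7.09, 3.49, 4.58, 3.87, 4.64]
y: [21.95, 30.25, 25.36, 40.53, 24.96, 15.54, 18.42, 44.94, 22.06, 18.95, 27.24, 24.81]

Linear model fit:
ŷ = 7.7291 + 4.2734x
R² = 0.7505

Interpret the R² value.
R² = 0.7505 means 75.05% of the variation in y is explained by the linear relationship with x. This indicates a strong fit.

R² (coefficient of determination) measures the proportion of variance in y explained by the regression model.

Here R² = 0.7505:
- Explained: 75.05% of the variation in y
- Unexplained (residual): 100% − 75.05% = 24.95%
- Rule of thumb (below 0.3 weak; 0.3 to below 0.7 moderate; 0.7 and above strong) → strong

Equivalently, for simple linear regression R² = r², so |r| = √0.7505 ≈ 0.8663.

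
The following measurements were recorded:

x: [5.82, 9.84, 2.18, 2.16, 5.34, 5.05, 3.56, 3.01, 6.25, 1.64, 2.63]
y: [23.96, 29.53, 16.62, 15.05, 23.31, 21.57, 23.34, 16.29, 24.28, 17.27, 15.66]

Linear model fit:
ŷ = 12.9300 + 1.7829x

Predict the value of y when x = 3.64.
ŷ = 19.4198

To predict y for x = 3.64, substitute into the regression equation:

ŷ = 12.9300 + 1.7829 × 3.64
ŷ = 12.9300 + 6.4898
ŷ = 19.4198

This is the fitted mean response at that x — an individual observation would come with a wider prediction interval.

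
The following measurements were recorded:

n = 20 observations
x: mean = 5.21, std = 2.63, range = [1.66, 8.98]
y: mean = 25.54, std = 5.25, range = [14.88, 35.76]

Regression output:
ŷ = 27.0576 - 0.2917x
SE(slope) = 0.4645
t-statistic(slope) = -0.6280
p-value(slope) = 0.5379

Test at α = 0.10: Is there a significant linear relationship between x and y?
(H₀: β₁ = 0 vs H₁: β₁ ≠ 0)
Fail to reject H₀: p-value = 0.5379 ≥ α = 0.10. The linear relationship is not significant at the 10% level.

Hypothesis test for the slope coefficient:

H₀: β₁ = 0 (no linear relationship)
H₁: β₁ ≠ 0 (linear relationship exists)

Test statistic: t = β̂₁ / SE(β̂₁) = -0.2917 / 0.4645 = -0.6280

With df = 18, the two-sided p-value for |t| = 0.6280 is 0.5379.

Decision rule: reject H₀ if p-value < α.
p-value = 0.5379 ≥ α = 0.10 → fail to reject H₀.

At α = 0.10 the data do not provide convincing evidence of a nonzero slope.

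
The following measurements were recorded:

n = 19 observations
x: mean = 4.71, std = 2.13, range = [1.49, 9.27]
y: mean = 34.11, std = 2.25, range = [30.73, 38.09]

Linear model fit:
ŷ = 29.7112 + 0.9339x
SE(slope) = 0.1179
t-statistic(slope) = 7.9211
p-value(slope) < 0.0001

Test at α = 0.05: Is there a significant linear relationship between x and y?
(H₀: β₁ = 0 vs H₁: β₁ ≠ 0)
Reject H₀: p-value < 0.0001 < α = 0.05. The linear relationship is significant at the 5% level.

Hypothesis test for the slope coefficient:

H₀: β₁ = 0 (no linear relationship)
H₁: β₁ ≠ 0 (linear relationship exists)

Test statistic: t = β̂₁ / SE(β̂₁) = 0.9339 / 0.1179 = 7.9211

The p-value (<0.0001) is the probability, under H₀, of a t-statistic at least as extreme as |t| = 7.9211 (two-sided, df = n − 2 = 17).

Decision rule: reject H₀ if p-value < α.
p-value < 0.0001 < α = 0.05 → reject H₀.

There is sufficient evidence at the 5% significance level to conclude that a linear relationship exists between x and y.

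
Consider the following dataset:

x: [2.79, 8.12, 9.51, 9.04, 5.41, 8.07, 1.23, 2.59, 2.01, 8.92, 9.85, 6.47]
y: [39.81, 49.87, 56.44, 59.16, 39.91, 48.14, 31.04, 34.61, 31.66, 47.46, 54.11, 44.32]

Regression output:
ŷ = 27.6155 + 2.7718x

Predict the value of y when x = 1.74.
ŷ = 32.4384

Plug x = 1.74 into the fitted line:

ŷ = 27.6155 + 2.7718 × 1.74
ŷ = 27.6155 + 4.8229
ŷ = 32.4384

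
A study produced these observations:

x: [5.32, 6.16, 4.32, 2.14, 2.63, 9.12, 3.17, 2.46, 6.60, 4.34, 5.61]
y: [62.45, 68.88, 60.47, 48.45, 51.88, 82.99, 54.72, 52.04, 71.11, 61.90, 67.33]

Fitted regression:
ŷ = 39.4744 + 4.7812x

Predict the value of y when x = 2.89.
ŷ = 53.2921

x = 2.89 lies inside the observed range [2.14, 9.12], so the fitted equation applies directly:

ŷ = 39.4744 + 4.7812 × 2.89
ŷ = 39.4744 + 13.8177
ŷ = 53.2921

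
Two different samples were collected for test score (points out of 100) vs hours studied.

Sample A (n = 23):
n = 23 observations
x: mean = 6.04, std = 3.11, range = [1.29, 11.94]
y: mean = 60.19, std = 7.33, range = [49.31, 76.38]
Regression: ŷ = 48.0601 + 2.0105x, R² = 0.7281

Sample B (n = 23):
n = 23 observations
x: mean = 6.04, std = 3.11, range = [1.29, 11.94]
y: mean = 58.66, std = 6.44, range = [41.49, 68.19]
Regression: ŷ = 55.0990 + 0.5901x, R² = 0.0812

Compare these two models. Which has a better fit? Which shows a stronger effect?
Model A has the better fit (R² = 0.7281 vs 0.0812). Model A shows the stronger effect (|β₁| = 2.0105 vs 0.5901).

Model Comparison:

Which explains more variance? (R²)
- Model A: R² = 0.7281 → 72.81% of variance in test score explained
- Model B: R² = 0.0812 → 8.12% of variance in test score explained
- 0.7281 > 0.0812 → Model A has the better fit

Which has the larger per-hour effect? (|β₁|)
- Model A: β₁ = 2.0105 → predicted test score rises 2.0105 points per additional hour of study time
- Model B: β₁ = 0.5901 → predicted test score rises 0.5901 points per additional hour of study time
- |2.0105| > |0.5901| → Model A shows the stronger marginal effect

Notes:
- A better fit (higher R²) doesn't necessarily mean a more important relationship.
- A steeper slope doesn't make a better model if the scatter around the line is large.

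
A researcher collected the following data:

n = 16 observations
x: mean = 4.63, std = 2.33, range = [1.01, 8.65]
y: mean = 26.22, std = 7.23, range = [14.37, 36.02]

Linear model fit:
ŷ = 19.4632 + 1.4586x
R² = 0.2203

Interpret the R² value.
R² = 0.2203 means 22.03% of the variation in y is explained by the linear relationship with x. This indicates a weak fit.

The coefficient of determination R² is the fraction of the total variation in y that the fitted line accounts for.

Here R² = 0.2203:
- Explained: 22.03% of the variation in y
- Unexplained (residual): 100% − 22.03% = 77.97%
- Rule of thumb (below 0.3 weak; 0.3 to below 0.7 moderate; 0.7 and above strong) → weak

Calculation: R² = 1 − (SS_res / SS_tot), where SS_res is the sum of squared residuals and SS_tot the total sum of squares.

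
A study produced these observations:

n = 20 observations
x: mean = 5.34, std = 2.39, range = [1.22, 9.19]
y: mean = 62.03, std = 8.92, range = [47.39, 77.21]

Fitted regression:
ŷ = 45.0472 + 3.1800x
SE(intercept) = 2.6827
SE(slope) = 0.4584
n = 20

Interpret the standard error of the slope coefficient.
SE(slope) = 0.4584 measures the uncertainty in the estimated slope. The coefficient is estimated precisely (SE/|β̂₁| = 14.4%).

SE(β̂₁) = s / √Sxx, where s is the residual standard deviation and Sxx = Σ(x − x̄)². It is the yardstick for how far β̂₁ = 3.1800 could plausibly be from the true slope.

Relative precision:
- SE / |β̂₁| = 0.4584 / 3.1800 = 14.4%
- Rule of thumb (under 20%: precise; 20% to under 50%: moderately precise; 50% or more: imprecise) → precise

Link to the t-test: t = β̂₁ / SE(β̂₁) = 3.1800 / 0.4584 = 6.9372, the statistic for H₀: β₁ = 0.

What drives SE(β̂₁): wider spread of x values → smaller SE; larger n (here n = 20) → smaller SE.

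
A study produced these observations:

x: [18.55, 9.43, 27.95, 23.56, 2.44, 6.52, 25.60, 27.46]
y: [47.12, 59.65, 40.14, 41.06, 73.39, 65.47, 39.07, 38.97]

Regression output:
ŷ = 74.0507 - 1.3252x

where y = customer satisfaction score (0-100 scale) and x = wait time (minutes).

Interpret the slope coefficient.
On average, satisfaction score is about 1.3252 points lower for every extra minute of wait time.

β₁ = -1.3252 is the change in predicted satisfaction score (points) per additional minute of wait time.

Interpretation:
- Wait time up by 1 minute → predicted satisfaction score decreases by 1.3252 points
- The effect is assumed constant over the observed range of x (linearity)
- The sign (−) gives the direction; the magnitude 1.3252 gives the size of the effect per minute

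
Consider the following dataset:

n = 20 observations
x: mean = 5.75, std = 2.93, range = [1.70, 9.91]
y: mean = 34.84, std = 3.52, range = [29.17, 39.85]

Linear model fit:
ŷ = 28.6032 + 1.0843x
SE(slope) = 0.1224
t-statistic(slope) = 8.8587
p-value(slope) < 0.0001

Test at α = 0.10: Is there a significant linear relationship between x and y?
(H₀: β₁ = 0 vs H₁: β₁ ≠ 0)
p-value < 0.0001 < α = 0.10, so we reject H₀. The relationship is significant.

Hypothesis test for the slope coefficient:

H₀: β₁ = 0 (no linear relationship)
H₁: β₁ ≠ 0 (linear relationship exists)

Test statistic: t = β̂₁ / SE(β̂₁) = 1.0843 / 0.1224 = 8.8587

The p-value (<0.0001) is the probability, under H₀, of a t-statistic at least as extreme as |t| = 8.8587 (two-sided, df = n − 2 = 18).

Decision rule: reject H₀ if p-value < α.
p-value < 0.0001 < α = 0.10 → reject H₀.

Conclusion: the linear association between x and y is significant at the 10% level.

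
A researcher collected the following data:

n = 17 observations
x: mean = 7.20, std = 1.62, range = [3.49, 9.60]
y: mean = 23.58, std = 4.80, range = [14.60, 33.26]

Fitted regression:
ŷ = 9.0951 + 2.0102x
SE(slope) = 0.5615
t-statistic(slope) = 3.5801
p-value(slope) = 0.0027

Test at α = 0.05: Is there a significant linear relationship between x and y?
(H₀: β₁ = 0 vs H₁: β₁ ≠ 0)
Reject H₀: p-value = 0.0027 < α = 0.05. The linear relationship is significant at the 5% level.

Hypothesis test for the slope coefficient:

H₀: β₁ = 0 (no linear relationship)
H₁: β₁ ≠ 0 (linear relationship exists)

Test statistic: t = β̂₁ / SE(β̂₁) = 2.0102 / 0.5615 = 3.5801

The p-value (0.0027) is the probability, under H₀, of a t-statistic at least as extreme as |t| = 3.5801 (two-sided, df = n − 2 = 15).

Decision rule: reject H₀ if p-value < α.
p-value = 0.0027 < α = 0.05 → reject H₀.

At α = 0.05 the data do provide convincing evidence of a nonzero slope.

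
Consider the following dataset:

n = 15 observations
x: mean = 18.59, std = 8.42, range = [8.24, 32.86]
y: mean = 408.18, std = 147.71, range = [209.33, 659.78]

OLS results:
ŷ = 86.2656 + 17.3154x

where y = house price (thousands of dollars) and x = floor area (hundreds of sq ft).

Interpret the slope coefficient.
An increase of one hundred sq ft in floor area is associated with a 17.3154 thousand dollars increase in predicted house price.

The slope β₁ = 17.3154 gives the rate at which the fitted house price changes with floor area.

Interpretation:
- Floor area up by 1 hundred sq ft → predicted house price increases by 17.3154 thousand dollars
- This is a linear approximation: the same per-unit change is assumed across the whole observed x range
- The slope describes association in these data, not necessarily a causal effect

The intercept β₀ = 86.2656 is the predicted house price when floor area = 0; since the smallest observed x is 8.24, this is an extrapolation and mainly anchors the line.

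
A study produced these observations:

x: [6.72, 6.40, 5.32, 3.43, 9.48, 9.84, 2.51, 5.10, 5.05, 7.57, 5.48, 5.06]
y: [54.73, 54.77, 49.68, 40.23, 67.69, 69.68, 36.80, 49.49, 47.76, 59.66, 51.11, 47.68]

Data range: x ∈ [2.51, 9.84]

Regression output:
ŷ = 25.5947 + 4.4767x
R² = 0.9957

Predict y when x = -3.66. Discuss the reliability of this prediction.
The equation gives ŷ = 9.2100; however x = -3.66 is 6.17 units below the observed range, so this extrapolated value should not be trusted.

Prediction calculation:
ŷ = 25.5947 + 4.4767 × (-3.66)
ŷ = 9.2100

Reliability:
- Data range: x ∈ [2.51, 9.84]
- Prediction point: x = -3.66 is 6.17 units below the observed range → this is EXTRAPOLATION, not interpolation

Why that matters here:
- The standard error of prediction grows with (x − x̄)², and x = -3.66 is far from x̄ = 6.00
- R² describes fit only over the sampled x values; it says nothing about behaviour beyond them

A defensible statement: 'if the linear trend continued to x = -3.66, y would be about 9.2100' — the premise is untested.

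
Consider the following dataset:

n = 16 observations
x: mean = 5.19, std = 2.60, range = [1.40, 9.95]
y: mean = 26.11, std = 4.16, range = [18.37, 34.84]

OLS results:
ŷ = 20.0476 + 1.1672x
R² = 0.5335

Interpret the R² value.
About 53.35% of the variability in y is accounted for by the regression on x (R² = 0.5335) — a moderate linear fit.

The coefficient of determination R² is the fraction of the total variation in y that the fitted line accounts for.

Here R² = 0.5335:
- Explained: 53.35% of the variation in y
- Unexplained (residual): 100% − 53.35% = 46.65%
- Rule of thumb (below 0.3 weak; 0.3 to below 0.7 moderate; 0.7 and above strong) → moderate

Note: R² never decreases when predictors are added, so it should not be used alone to compare models of different size.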